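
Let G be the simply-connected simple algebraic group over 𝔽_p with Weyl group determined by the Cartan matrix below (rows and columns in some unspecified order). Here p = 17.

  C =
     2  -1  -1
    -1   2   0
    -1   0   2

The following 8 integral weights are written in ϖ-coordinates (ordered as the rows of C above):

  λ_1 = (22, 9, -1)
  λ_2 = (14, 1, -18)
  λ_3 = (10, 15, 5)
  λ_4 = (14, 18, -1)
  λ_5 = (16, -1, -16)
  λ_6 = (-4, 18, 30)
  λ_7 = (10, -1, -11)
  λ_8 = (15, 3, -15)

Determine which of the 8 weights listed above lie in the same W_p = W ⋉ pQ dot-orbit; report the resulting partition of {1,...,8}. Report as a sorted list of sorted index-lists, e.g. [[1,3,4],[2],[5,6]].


Root system A_3: the 3×3 matrix C matches after relabeling.

W_17-reps of the 8 weights in Ā_17 (same 3-coord order as C):

  λ_1 → (1, 0, 10);  λ_2 → (2, 0, 15);  λ_3 → (1, 0, 10);  λ_4 → (2, 0, 15);  λ_5 → (2, 0, 15);  λ_6 → (2, 1, 11);  λ_7 → (1, 0, 10);  λ_8 → (2, 1, 11)

Grouping the 8 weights by Ā_17-representative: 3 linkage classes.

[[1, 3, 7], [2, 4, 5], [6, 8]]


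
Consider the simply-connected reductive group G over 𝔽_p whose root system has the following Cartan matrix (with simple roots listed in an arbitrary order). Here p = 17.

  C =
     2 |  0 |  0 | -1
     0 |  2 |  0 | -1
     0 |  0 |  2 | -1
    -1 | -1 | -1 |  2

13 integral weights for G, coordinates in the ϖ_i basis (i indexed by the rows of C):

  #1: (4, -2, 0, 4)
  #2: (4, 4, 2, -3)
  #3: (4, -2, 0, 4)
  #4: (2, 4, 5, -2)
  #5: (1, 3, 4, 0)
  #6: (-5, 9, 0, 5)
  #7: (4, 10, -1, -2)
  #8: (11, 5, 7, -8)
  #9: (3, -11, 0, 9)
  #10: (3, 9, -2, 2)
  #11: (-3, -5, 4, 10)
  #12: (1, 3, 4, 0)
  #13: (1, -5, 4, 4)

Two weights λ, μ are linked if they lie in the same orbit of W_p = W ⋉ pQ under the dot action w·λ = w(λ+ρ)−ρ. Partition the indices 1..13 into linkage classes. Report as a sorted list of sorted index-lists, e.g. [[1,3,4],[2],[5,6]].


Type D_4, rank 4, |W|=192; reorder rows/cols to standard.

Alcove-folded reps (p=17, 13 weights, presented ϖ-order):

  [1] (5, 1, 1, 4) · [2] (3, 3, 1, 2) · [3] (5, 1, 1, 4) · [4] (2, 4, 5, 1) · [5] (2, 4, 5, 1) · [6] (4, 10, 1, 0) · [7] (4, 10, 1, 0) · [8] (5, 1, 1, 4) · [9] (4, 10, 1, 0) · [10] (4, 10, 1, 0) · [11] (2, 4, 5, 1) · [12] (2, 4, 5, 1) · [13] (2, 4, 5, 1)

Linkage partition of the 13 weights (4 classes, p=17):

[[1, 3, 8], [2], [4, 5, 11, 12, 13], [6, 7, 9, 10]]


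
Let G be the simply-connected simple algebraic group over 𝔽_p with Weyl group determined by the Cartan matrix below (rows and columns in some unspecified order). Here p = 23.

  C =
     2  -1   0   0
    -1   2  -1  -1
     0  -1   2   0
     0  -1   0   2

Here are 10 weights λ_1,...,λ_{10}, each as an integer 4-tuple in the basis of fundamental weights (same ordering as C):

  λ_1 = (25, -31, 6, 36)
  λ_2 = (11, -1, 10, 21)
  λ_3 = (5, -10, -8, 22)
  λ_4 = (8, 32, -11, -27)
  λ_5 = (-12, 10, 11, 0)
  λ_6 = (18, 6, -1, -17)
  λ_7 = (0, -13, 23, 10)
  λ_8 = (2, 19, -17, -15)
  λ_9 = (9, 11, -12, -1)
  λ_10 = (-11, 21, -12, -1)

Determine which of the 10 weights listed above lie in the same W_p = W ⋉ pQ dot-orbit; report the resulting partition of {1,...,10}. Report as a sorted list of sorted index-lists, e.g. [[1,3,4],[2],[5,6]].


Cartan matrix: type D_4 (|W|=192); un-permuting the 4 rows.

Folding the 10 weights λ_j+ρ into Ā_23 (reps in the given 4-coord order):

  λ_1 → (7, 3, 6, 4);  λ_2 → (10, 1, 11, 0);  λ_3 → (7, 3, 6, 4);  λ_4 → (7, 3, 6, 4);  λ_5 → (10, 1, 11, 0);  λ_6 → (7, 3, 6, 4);  λ_7 → (10, 1, 11, 0);  λ_8 → (7, 3, 6, 4);  λ_9 → (10, 1, 11, 0);  λ_10 → (10, 1, 11, 0)

Grouping the 10 weights by Ā_23-representative: 2 linkage classes.

[[1, 3, 4, 6, 8], [2, 5, 7, 9, 10]]


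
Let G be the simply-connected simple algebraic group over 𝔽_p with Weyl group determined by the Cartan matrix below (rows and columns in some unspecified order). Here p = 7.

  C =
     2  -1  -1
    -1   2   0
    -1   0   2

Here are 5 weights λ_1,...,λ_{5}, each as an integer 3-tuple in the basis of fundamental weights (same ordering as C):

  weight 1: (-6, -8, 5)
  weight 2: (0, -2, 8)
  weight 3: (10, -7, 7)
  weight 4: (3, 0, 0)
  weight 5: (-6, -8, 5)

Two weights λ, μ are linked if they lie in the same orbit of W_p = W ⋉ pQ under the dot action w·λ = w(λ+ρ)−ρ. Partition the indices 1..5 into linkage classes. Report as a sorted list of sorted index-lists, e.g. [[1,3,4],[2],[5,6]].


Dynkin diagram of C (from the 4 off-diagonal −1 entries): A_3.

W_7-reps of the 5 weights in Ā_7 (same 3-coord order as C):

  λ_1 → (1, 0, 1) · λ_2 → (2, 0, 4) · λ_3 → (4, 1, 1) · λ_4 → (4, 1, 1) · λ_5 → (1, 0, 1)

Linkage partition of the 5 weights (3 classes, p=7):

[[1, 5], [2], [3, 4]]


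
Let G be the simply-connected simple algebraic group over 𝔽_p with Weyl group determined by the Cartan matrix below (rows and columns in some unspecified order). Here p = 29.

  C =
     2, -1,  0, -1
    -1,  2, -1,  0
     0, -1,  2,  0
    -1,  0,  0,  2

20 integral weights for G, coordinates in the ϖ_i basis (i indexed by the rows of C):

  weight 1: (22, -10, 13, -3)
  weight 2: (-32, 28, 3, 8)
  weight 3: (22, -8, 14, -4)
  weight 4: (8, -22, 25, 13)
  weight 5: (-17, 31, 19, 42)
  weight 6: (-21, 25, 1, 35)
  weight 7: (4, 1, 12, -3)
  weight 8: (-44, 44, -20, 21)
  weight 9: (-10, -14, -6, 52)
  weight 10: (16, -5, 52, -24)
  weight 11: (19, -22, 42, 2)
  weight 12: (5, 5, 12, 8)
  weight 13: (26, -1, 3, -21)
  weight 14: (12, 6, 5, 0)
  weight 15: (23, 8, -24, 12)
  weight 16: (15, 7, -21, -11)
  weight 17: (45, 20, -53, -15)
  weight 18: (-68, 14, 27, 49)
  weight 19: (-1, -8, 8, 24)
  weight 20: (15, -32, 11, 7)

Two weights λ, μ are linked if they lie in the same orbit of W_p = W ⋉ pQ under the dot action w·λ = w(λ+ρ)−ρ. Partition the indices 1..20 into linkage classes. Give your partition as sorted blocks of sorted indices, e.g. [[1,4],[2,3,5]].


Root system A_4: the 4×4 matrix C matches after relabeling.

Ā_29 reps of the 20 weights (A_4, coords as presented):

  λ_1+ρ ↦ (12, 9, 5, 2) · λ_2+ρ ↦ (7, 0, 2, 18) · λ_3+ρ ↦ (13, 7, 6, 1) · λ_4+ρ ↦ (12, 9, 5, 2) · λ_5+ρ ↦ (13, 7, 6, 1) · λ_6+ρ ↦ (13, 7, 6, 1) · λ_7+ρ ↦ (3, 2, 13, 2) · λ_8+ρ ↦ (5, 3, 14, 5) · λ_9+ρ ↦ (3, 2, 13, 2) · λ_10+ρ ↦ (6, 6, 8, 4) · λ_11+ρ ↦ (13, 7, 6, 1) · λ_12+ρ ↦ (6, 6, 8, 4) · λ_13+ρ ↦ (7, 0, 2, 18) · λ_14+ρ ↦ (13, 7, 6, 1) · λ_15+ρ ↦ (6, 6, 8, 4) · λ_16+ρ ↦ (6, 6, 8, 4) · λ_17+ρ ↦ (12, 9, 5, 2) · λ_18+ρ ↦ (12, 9, 5, 2) · λ_19+ρ ↦ (7, 0, 2, 18) · λ_20+ρ ↦ (5, 3, 14, 5)

Partition of {1..20} into 6 W_29-dot-orbits:

[[1, 4, 17, 18], [2, 13, 19], [3, 5, 6, 11, 14], [7, 9], [8, 20], [10, 12, 15, 16]]


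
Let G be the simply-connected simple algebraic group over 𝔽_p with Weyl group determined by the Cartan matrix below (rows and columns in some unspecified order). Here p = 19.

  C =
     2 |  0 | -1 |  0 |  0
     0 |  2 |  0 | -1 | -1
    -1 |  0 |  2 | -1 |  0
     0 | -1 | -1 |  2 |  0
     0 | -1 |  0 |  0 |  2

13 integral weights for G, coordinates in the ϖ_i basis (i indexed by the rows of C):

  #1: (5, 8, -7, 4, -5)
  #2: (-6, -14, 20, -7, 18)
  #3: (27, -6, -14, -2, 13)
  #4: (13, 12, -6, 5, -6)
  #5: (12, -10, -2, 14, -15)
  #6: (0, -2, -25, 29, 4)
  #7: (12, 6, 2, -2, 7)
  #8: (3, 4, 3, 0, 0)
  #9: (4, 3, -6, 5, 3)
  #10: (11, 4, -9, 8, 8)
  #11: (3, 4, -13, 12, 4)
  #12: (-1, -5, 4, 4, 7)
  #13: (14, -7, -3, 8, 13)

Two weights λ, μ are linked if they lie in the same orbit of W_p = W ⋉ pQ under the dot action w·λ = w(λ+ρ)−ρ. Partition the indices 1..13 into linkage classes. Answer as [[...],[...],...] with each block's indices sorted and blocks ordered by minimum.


Dynkin diagram of C (from the 8 off-diagonal −1 entries): A_5.

Ā_19 reps of the 13 weights (A_5, coords as presented):

  1: (0, 4, 5, 1, 4);  2: (0, 4, 3, 10, 2);  3: (0, 4, 5, 1, 4);  4: (0, 4, 5, 1, 4);  5: (4, 5, 4, 1, 1);  6: (4, 5, 4, 1, 1);  7: (2, 3, 2, 1, 3);  8: (4, 5, 4, 1, 1);  9: (0, 4, 5, 1, 4);  10: (4, 5, 4, 1, 1);  11: (4, 5, 4, 1, 1);  12: (0, 4, 5, 1, 4);  13: (2, 3, 2, 1, 3)

The 13 indices split into 4 linkage classes (same alcove rep ⇔ same W_19-dot-orbit):

[[1, 3, 4, 9, 12], [2], [5, 6, 8, 10, 11], [7, 13]]


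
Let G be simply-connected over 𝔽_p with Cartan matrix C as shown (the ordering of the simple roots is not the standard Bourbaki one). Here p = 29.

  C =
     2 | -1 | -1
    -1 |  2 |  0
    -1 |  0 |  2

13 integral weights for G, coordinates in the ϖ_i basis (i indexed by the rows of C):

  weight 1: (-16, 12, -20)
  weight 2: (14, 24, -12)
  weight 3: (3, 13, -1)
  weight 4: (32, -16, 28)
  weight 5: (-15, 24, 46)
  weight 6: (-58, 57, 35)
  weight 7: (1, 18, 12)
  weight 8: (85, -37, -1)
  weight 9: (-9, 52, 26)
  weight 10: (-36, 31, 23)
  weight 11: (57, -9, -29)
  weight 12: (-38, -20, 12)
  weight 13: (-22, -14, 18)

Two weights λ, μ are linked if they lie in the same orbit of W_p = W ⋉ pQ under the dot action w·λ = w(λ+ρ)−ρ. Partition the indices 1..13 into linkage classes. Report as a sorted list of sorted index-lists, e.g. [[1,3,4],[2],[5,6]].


Type A_3, rank 3, |W|=24; reorder rows/cols to standard.

λ_j+ρ reflected into Ā_29 (⟨·,θ^∨⟩≤29); 3-tuples as given:

  [1] (2, 14, 8) · [2] (4, 14, 0) · [3] (4, 14, 0) · [4] (4, 14, 0) · [5] (4, 14, 0) · [6] (0, 21, 1) · [7] (2, 14, 8) · [8] (0, 21, 1) · [9] (2, 14, 8) · [10] (18, 3, 5) · [11] (0, 21, 1) · [12] (2, 14, 8) · [13] (2, 14, 8)

4 distinct reps among the 13 weights ⇒ 4 W_29-linkage classes:

[[1, 7, 9, 12, 13], [2, 3, 4, 5], [6, 8, 11], [10]]


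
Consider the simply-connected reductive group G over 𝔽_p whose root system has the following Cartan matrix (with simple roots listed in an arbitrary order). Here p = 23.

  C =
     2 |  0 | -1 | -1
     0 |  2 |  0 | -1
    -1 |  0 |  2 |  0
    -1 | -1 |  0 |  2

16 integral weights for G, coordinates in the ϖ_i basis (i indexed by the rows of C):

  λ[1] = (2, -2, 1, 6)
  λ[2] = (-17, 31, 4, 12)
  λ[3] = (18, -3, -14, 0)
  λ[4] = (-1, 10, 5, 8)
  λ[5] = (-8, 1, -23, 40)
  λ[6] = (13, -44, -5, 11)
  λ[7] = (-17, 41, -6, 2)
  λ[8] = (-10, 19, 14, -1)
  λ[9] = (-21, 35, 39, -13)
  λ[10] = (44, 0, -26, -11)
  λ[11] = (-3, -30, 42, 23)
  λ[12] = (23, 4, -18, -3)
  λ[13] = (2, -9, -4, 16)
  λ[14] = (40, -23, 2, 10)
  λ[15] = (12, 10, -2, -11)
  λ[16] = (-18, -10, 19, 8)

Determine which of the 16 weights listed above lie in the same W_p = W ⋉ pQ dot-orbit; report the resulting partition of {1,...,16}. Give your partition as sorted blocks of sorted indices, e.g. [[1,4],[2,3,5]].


Dynkin diagram of C (from the 6 off-diagonal −1 entries): A_4.

Each λ_j+ρ reduced to Ā_23; 4-tuples below use C's row order:

  1: (3, 1, 2, 6);  2: (3, 1, 2, 6);  3: (5, 1, 13, 1);  4: (0, 8, 3, 9);  5: (3, 1, 2, 6);  6: (1, 8, 3, 2);  7: (5, 1, 13, 1);  8: (0, 8, 3, 9);  9: (1, 8, 3, 2);  10: (2, 1, 1, 10);  11: (5, 1, 13, 1);  12: (5, 1, 13, 1);  13: (0, 8, 3, 9);  14: (3, 1, 2, 6);  15: (2, 1, 1, 10);  16: (0, 8, 3, 9)

Grouping the 16 weights by Ā_23-representative: 5 linkage classes.

[[1, 2, 5, 14], [3, 7, 11, 12], [4, 8, 13, 16], [6, 9], [10, 15]]


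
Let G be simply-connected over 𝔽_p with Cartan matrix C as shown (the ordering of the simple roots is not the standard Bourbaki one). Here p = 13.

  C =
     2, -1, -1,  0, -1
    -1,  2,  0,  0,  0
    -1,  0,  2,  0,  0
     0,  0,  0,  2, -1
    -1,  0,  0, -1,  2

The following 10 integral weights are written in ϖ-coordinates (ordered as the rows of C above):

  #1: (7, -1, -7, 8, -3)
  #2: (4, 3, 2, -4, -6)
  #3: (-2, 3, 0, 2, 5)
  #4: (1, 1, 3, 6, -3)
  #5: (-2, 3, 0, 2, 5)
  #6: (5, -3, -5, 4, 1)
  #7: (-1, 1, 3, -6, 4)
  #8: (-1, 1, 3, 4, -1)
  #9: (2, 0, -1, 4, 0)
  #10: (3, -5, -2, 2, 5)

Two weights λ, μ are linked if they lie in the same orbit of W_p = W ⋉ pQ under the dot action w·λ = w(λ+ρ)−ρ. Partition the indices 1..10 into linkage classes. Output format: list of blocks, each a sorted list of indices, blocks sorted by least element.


Dynkin diagram of C (from the 8 off-diagonal −1 entries): D_5.

Alcove-folded reps (p=13, 10 weights, presented ϖ-order):

  λ_1+ρ ↦ (0, 2, 4, 5, 0)
  λ_2+ρ ↦ (3, 1, 0, 5, 0)
  λ_3+ρ ↦ (1, 3, 0, 3, 0)
  λ_4+ρ ↦ (0, 2, 4, 5, 0)
  λ_5+ρ ↦ (1, 3, 0, 3, 0)
  λ_6+ρ ↦ (0, 2, 4, 5, 0)
  λ_7+ρ ↦ (0, 2, 4, 5, 0)
  λ_8+ρ ↦ (0, 2, 4, 5, 0)
  λ_9+ρ ↦ (3, 1, 0, 5, 0)
  λ_10+ρ ↦ (1, 3, 0, 3, 0)

Grouping the 10 weights by Ā_13-representative: 3 linkage classes.

[[1, 4, 6, 7, 8], [2, 9], [3, 5, 10]]


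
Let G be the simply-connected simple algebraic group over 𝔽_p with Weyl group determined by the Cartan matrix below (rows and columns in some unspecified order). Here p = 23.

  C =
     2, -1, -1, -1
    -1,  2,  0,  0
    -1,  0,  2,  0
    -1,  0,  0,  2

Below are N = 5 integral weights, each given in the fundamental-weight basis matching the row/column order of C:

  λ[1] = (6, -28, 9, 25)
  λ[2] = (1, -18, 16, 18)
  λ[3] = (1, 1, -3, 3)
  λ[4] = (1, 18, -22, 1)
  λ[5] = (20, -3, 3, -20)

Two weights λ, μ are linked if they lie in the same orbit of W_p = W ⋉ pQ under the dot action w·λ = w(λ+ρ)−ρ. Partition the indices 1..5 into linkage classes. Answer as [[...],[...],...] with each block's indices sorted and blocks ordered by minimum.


Dynkin diagram of C (from the 6 off-diagonal −1 entries): D_4.

λ_j+ρ reflected into Ā_23 (⟨·,θ^∨⟩≤23); 4-tuples as given:

  [1] (3, 3, 0, 4)
  [2] (0, 2, 2, 4)
  [3] (0, 2, 2, 4)
  [4] (2, 0, 2, 17)
  [5] (2, 0, 2, 17)

Partition of {1..5} into 3 W_23-dot-orbits:

[[1], [2, 3], [4, 5]]


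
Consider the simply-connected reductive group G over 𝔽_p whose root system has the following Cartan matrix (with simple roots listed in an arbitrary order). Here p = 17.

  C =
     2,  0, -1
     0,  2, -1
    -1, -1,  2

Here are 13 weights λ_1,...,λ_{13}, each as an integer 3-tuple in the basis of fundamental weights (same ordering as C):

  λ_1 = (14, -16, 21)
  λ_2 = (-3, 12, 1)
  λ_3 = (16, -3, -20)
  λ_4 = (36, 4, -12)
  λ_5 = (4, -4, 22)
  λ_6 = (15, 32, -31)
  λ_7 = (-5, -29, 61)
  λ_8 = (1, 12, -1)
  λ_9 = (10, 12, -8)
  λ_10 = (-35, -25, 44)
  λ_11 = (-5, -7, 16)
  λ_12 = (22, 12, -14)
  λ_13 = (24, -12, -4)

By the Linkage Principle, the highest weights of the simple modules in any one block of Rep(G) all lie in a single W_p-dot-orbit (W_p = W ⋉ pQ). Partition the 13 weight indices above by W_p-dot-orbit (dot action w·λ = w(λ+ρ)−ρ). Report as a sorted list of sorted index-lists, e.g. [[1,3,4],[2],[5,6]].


Root system A_3: the 3×3 matrix C matches after relabeling.

Folding the 13 weights λ_j+ρ into Ā_17 (reps in the given 3-coord order):

  λ_1+ρ ↦ (2, 2, 3) · λ_2+ρ ↦ (2, 13, 0) · λ_3+ρ ↦ (2, 13, 0) · λ_4+ρ ↦ (3, 5, 6) · λ_5+ρ ↦ (3, 5, 6) · λ_6+ρ ↦ (2, 13, 1) · λ_7+ρ ↦ (4, 6, 7) · λ_8+ρ ↦ (2, 13, 0) · λ_9+ρ ↦ (4, 6, 7) · λ_10+ρ ↦ (4, 6, 7) · λ_11+ρ ↦ (4, 6, 7) · λ_12+ρ ↦ (4, 6, 7) · λ_13+ρ ↦ (3, 5, 6)

Grouping the 13 weights by Ā_17-representative: 5 linkage classes.

[[1], [2, 3, 8], [4, 5, 13], [6], [7, 9, 10, 11, 12]]


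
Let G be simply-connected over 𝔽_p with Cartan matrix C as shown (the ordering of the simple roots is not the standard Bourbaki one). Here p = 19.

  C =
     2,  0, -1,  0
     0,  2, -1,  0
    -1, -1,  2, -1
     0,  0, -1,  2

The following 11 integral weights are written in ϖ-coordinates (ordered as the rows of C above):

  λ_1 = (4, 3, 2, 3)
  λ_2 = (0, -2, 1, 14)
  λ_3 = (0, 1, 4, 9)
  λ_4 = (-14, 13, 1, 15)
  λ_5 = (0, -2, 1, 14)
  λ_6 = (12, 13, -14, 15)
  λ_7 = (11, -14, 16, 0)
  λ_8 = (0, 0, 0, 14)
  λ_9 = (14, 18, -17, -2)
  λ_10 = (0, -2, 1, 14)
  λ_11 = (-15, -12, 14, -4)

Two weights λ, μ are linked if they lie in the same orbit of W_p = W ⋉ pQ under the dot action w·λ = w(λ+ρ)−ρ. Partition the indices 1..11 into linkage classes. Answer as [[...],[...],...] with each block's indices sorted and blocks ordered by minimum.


C ↔ D_4 under row/col permutation; |W(D_4)| = 192.

Each λ_j+ρ reduced to Ā_19; 4-tuples below use C's row order:

    λ_1 → (5, 4, 3, 4)
    λ_2 → (1, 1, 1, 15)
    λ_3 → (1, 2, 1, 10)
    λ_4 → (0, 1, 2, 3)
    λ_5 → (1, 1, 1, 15)
    λ_6 → (0, 1, 2, 3)
    λ_7 → (1, 2, 1, 10)
    λ_8 → (1, 1, 1, 15)
    λ_9 → (1, 1, 1, 15)
    λ_10 → (1, 1, 1, 15)
    λ_11 → (1, 2, 1, 10)

4 distinct reps among the 11 weights ⇒ 4 W_19-linkage classes:

[[1], [2, 5, 8, 9, 10], [3, 7, 11], [4, 6]]


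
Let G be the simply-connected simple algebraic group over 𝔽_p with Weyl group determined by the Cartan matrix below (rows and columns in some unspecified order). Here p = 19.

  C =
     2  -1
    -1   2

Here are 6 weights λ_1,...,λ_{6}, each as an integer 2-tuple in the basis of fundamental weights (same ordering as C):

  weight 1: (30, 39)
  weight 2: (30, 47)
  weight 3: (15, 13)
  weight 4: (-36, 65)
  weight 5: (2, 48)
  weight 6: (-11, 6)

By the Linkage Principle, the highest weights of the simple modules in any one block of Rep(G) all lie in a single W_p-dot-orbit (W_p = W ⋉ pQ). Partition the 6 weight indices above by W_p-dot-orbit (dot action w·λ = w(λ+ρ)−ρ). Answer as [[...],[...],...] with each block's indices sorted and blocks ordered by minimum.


C ↔ A_2 under row/col permutation; |W(A_2)| = 6.

Alcove-folded reps (p=19, 6 weights, presented ϖ-order):

  1: (2, 5)
  2: (7, 3)
  3: (5, 3)
  4: (7, 3)
  5: (5, 3)
  6: (7, 3)

These 6 weights hit 3 W_19-dot-orbits; sizes (1, 3, 2):

[[1], [2, 4, 6], [3, 5]]


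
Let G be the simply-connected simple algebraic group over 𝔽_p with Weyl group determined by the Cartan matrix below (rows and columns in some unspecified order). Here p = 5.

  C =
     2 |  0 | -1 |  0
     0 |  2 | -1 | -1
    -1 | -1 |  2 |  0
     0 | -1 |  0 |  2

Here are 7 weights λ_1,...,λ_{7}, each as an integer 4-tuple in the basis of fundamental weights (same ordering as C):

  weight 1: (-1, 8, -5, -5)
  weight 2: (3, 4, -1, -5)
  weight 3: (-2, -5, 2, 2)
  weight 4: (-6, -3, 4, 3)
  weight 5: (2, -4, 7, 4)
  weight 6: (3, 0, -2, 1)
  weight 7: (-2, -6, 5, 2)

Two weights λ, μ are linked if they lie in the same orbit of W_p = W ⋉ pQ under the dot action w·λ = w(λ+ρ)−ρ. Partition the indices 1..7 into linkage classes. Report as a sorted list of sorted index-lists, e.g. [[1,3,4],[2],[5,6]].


A_4 Cartan matrix, 4 simple roots permuted; ρ=(1,1,1,1).

Each λ_j+ρ reduced to Ā_5; 4-tuples below use C's row order:

    λ_1 → (0, 1, 0, 0)
    λ_2 → (0, 1, 0, 0)
    λ_3 → (1, 1, 1, 1)
    λ_4 → (1, 0, 2, 0)
    λ_5 → (1, 0, 2, 0)
    λ_6 → (2, 0, 1, 1)
    λ_7 → (0, 3, 0, 1)

Grouping the 7 weights by Ā_5-representative: 5 linkage classes.

[[1, 2], [3], [4, 5], [6], [7]]


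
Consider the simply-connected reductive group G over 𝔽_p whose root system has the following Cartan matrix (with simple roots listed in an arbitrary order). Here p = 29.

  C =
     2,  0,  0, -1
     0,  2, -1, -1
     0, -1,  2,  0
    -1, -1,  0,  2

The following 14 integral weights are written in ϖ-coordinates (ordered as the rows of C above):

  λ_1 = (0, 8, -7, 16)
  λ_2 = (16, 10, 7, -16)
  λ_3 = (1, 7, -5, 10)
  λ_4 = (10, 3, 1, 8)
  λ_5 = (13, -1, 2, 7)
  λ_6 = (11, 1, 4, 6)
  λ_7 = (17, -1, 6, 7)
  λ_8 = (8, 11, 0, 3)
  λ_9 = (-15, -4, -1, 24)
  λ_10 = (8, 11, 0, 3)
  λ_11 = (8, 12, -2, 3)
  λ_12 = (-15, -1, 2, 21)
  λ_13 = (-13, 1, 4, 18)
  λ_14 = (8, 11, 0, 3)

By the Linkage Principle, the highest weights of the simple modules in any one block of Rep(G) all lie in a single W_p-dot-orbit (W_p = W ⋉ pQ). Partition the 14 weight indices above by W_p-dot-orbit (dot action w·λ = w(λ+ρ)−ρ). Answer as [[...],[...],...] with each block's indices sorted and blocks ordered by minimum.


Type A_4, rank 4, |W|=120; reorder rows/cols to standard.

Ā_29 reps of the 14 weights (A_4, coords as presented):

    λ_1 → (1, 3, 6, 17)
    λ_2 → (2, 4, 4, 11)
    λ_3 → (2, 4, 4, 11)
    λ_4 → (11, 4, 2, 9)
    λ_5 → (14, 0, 3, 8)
    λ_6 → (12, 2, 5, 7)
    λ_7 → (14, 0, 3, 8)
    λ_8 → (9, 12, 1, 4)
    λ_9 → (14, 0, 3, 8)
    λ_10 → (9, 12, 1, 4)
    λ_11 → (9, 12, 1, 4)
    λ_12 → (14, 0, 3, 8)
    λ_13 → (12, 2, 5, 7)
    λ_14 → (9, 12, 1, 4)

6 distinct reps among the 14 weights ⇒ 6 W_29-linkage classes:

[[1], [2, 3], [4], [5, 7, 9, 12], [6, 13], [8, 10, 11, 14]]


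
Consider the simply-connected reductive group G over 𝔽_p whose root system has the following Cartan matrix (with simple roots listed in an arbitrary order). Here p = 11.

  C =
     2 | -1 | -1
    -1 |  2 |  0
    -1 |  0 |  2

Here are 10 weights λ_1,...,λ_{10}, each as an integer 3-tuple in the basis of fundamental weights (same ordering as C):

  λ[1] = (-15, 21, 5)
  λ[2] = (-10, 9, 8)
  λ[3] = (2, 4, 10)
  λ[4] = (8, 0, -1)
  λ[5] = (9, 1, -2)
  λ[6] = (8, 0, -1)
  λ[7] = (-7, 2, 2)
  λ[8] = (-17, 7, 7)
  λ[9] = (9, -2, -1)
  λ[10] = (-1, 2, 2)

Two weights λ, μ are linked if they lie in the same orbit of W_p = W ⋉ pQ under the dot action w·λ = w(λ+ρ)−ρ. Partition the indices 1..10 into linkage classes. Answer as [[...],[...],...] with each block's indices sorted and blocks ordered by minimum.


Dynkin diagram of C (from the 4 off-diagonal −1 entries): A_3.

Each λ_j+ρ reduced to Ā_11; 3-tuples below use C's row order:

    λ_1+ρ ↦ (0, 3, 3)
    λ_2+ρ ↦ (9, 1, 0)
    λ_3+ρ ↦ (0, 3, 3)
    λ_4+ρ ↦ (9, 1, 0)
    λ_5+ρ ↦ (9, 1, 0)
    λ_6+ρ ↦ (9, 1, 0)
    λ_7+ρ ↦ (0, 3, 3)
    λ_8+ρ ↦ (0, 3, 3)
    λ_9+ρ ↦ (9, 1, 0)
    λ_10+ρ ↦ (0, 3, 3)

2 distinct reps among the 10 weights ⇒ 2 W_11-linkage classes:

[[1, 3, 7, 8, 10], [2, 4, 5, 6, 9]]


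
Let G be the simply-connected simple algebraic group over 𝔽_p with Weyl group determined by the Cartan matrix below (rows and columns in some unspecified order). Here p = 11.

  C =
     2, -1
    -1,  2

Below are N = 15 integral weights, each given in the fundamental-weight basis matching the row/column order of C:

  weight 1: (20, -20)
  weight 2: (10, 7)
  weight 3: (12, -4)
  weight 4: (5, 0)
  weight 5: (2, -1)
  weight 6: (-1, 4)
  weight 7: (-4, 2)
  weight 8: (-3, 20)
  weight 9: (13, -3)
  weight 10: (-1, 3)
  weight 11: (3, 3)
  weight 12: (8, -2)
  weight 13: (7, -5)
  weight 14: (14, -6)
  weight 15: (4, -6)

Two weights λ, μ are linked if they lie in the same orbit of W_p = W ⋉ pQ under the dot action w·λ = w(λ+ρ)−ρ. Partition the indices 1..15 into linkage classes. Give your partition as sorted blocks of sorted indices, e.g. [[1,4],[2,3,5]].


Cartan matrix: type A_2 (|W|=6); un-permuting the 2 rows.

Ā_11 reps of the 15 weights (A_2, coords as presented):

    λ_1 → (8, 1)
    λ_2 → (3, 0)
    λ_3 → (8, 1)
    λ_4 → (6, 1)
    λ_5 → (3, 0)
    λ_6 → (0, 5)
    λ_7 → (3, 0)
    λ_8 → (8, 1)
    λ_9 → (8, 1)
    λ_10 → (0, 4)
    λ_11 → (4, 4)
    λ_12 → (8, 1)
    λ_13 → (4, 4)
    λ_14 → (6, 1)
    λ_15 → (0, 5)

The 15 indices split into 6 linkage classes (same alcove rep ⇔ same W_11-dot-orbit):

[[1, 3, 8, 9, 12], [2, 5, 7], [4, 14], [6, 15], [10], [11, 13]]


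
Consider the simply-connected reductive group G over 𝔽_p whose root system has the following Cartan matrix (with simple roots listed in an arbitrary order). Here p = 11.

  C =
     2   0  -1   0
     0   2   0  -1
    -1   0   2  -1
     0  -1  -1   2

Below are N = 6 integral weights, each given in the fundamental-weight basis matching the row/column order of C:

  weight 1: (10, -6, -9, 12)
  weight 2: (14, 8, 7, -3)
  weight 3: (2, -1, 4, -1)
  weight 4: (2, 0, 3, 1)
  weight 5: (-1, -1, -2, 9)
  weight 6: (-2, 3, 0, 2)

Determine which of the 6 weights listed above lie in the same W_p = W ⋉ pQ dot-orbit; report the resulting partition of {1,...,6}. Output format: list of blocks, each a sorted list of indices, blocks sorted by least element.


C ↔ A_4 under row/col permutation; |W(A_4)| = 120.

Alcove-folded reps (p=11, 6 weights, presented ϖ-order):

  [1] (2, 0, 6, 0);  [2] (3, 1, 4, 2);  [3] (3, 0, 5, 0);  [4] (3, 1, 4, 2);  [5] (1, 0, 0, 9);  [6] (1, 4, 0, 3)

Grouping the 6 weights by Ā_11-representative: 5 linkage classes.

[[1], [2, 4], [3], [5], [6]]


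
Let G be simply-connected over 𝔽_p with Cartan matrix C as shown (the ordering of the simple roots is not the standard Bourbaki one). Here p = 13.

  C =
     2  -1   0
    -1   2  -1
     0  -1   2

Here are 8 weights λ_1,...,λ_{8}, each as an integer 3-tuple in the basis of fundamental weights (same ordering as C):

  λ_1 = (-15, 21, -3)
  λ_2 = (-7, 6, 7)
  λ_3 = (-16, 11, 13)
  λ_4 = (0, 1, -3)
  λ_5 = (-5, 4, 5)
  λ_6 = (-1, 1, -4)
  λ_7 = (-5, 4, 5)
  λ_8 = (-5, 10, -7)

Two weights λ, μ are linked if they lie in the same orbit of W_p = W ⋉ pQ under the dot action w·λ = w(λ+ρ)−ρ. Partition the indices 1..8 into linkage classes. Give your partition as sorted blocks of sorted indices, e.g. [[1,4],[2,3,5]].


A_3 Cartan matrix, 3 simple roots permuted; ρ=(1,1,1).

Each λ_j+ρ reduced to Ā_13; 3-tuples below use C's row order:

    1: (4, 1, 6)
    2: (4, 1, 6)
    3: (1, 0, 2)
    4: (1, 0, 2)
    5: (4, 1, 6)
    6: (1, 0, 2)
    7: (4, 1, 6)
    8: (4, 1, 6)

Partition of {1..8} into 2 W_13-dot-orbits:

[[1, 2, 5, 7, 8], [3, 4, 6]]


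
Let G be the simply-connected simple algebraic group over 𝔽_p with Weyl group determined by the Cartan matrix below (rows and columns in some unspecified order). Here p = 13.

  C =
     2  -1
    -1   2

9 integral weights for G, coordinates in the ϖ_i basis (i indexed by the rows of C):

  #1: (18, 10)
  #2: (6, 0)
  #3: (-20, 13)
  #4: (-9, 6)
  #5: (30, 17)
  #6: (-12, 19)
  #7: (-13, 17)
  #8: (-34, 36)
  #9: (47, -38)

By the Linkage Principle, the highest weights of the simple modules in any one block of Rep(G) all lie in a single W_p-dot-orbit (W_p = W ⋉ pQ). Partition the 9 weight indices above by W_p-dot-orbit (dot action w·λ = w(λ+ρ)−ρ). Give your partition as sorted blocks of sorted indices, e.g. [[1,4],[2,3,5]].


Type A_2, rank 2, |W|=6; reorder rows/cols to standard.

Each λ_j+ρ reduced to Ā_13; 2-tuples below use C's row order:

  [1] (4, 2) · [2] (7, 1) · [3] (7, 1) · [4] (7, 1) · [5] (3, 5) · [6] (4, 2) · [7] (7, 1) · [8] (4, 2) · [9] (9, 2)

4 distinct reps among the 9 weights ⇒ 4 W_13-linkage classes:

[[1, 6, 8], [2, 3, 4, 7], [5], [9]]


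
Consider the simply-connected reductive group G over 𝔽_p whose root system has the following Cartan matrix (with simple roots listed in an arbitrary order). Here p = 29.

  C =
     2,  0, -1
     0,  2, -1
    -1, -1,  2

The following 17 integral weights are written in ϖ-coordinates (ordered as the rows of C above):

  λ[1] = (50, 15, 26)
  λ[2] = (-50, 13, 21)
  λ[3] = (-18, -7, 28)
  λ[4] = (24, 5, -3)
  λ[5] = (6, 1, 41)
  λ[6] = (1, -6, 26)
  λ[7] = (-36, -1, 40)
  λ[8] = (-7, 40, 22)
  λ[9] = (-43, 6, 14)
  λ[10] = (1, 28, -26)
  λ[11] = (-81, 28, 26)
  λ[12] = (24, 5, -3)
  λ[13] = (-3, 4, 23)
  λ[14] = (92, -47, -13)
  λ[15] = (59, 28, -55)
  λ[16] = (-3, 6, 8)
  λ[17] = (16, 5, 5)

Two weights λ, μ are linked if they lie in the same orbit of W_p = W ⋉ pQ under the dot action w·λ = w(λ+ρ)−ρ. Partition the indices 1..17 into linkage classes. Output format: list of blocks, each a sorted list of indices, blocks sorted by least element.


C ↔ A_3 under row/col permutation; |W(A_3)| = 24.

Folding the 17 weights λ_j+ρ into Ā_29 (reps in the given 3-coord order):

    λ_1 → (2, 7, 7)
    λ_2 → (2, 7, 7)
    λ_3 → (17, 6, 6)
    λ_4 → (23, 4, 2)
    λ_5 → (2, 7, 7)
    λ_6 → (2, 5, 22)
    λ_7 → (17, 6, 6)
    λ_8 → (17, 6, 6)
    λ_9 → (2, 7, 7)
    λ_10 → (23, 4, 2)
    λ_11 → (2, 5, 22)
    λ_12 → (23, 4, 2)
    λ_13 → (2, 5, 22)
    λ_14 → (17, 6, 6)
    λ_15 → (23, 4, 2)
    λ_16 → (2, 7, 7)
    λ_17 → (17, 6, 6)

Linkage partition of the 17 weights (4 classes, p=29):

[[1, 2, 5, 9, 16], [3, 7, 8, 14, 17], [4, 10, 12, 15], [6, 11, 13]]


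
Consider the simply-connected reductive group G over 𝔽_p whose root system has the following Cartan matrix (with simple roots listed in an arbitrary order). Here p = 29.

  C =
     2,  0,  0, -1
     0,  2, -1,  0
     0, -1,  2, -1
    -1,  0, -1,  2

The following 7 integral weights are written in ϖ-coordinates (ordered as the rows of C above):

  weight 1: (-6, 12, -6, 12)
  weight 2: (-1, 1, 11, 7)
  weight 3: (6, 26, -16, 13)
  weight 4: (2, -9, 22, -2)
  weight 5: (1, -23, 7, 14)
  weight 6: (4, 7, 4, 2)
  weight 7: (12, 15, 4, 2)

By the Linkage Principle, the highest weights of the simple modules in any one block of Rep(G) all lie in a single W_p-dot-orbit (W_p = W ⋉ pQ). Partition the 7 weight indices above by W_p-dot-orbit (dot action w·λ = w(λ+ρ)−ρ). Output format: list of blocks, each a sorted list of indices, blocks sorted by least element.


Dynkin diagram of C (from the 6 off-diagonal −1 entries): A_4.

λ_j+ρ reflected into Ā_29 (⟨·,θ^∨⟩≤29); 4-tuples as given:

  1: (5, 8, 5, 3) · 2: (0, 2, 12, 8) · 3: (2, 8, 14, 1) · 4: (2, 8, 14, 1) · 5: (2, 8, 14, 1) · 6: (5, 8, 5, 3) · 7: (5, 8, 5, 3)

The 7 indices split into 3 linkage classes (same alcove rep ⇔ same W_29-dot-orbit):

[[1, 6, 7], [2], [3, 4, 5]]


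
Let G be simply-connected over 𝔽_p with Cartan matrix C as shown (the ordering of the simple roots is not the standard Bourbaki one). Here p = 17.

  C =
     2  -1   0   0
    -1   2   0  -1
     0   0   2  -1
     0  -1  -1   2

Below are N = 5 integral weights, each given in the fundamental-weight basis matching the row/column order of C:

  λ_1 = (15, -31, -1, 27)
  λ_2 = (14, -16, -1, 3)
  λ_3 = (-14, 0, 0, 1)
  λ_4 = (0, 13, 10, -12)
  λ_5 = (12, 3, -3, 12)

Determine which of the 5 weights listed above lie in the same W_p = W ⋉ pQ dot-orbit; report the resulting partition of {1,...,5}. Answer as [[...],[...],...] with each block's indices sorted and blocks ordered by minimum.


A_4 Cartan matrix, 4 simple roots permuted; ρ=(1,1,1,1).

W_17-reps of the 5 weights in Ā_17 (same 4-coord order as C):

  λ_1 → (1, 3, 0, 11)
  λ_2 → (0, 4, 11, 0)
  λ_3 → (1, 2, 9, 1)
  λ_4 → (1, 3, 0, 11)
  λ_5 → (0, 4, 11, 0)

Linkage partition of the 5 weights (3 classes, p=17):

[[1, 4], [2, 5], [3]]


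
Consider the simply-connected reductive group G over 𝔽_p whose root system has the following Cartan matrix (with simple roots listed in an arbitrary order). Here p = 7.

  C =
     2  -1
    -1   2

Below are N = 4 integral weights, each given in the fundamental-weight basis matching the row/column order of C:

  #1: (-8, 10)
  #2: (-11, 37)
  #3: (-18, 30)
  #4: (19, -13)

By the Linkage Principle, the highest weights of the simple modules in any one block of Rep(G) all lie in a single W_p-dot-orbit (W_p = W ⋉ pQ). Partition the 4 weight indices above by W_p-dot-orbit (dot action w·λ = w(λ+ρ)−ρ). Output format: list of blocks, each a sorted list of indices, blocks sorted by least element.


Dynkin diagram of C (from the 2 off-diagonal −1 entries): A_2.

Folding the 4 weights λ_j+ρ into Ā_7 (reps in the given 2-coord order):

  λ_1+ρ ↦ (3, 0) · λ_2+ρ ↦ (3, 0) · λ_3+ρ ↦ (3, 0) · λ_4+ρ ↦ (1, 5)

2 distinct reps among the 4 weights ⇒ 2 W_7-linkage classes:

[[1, 2, 3], [4]]


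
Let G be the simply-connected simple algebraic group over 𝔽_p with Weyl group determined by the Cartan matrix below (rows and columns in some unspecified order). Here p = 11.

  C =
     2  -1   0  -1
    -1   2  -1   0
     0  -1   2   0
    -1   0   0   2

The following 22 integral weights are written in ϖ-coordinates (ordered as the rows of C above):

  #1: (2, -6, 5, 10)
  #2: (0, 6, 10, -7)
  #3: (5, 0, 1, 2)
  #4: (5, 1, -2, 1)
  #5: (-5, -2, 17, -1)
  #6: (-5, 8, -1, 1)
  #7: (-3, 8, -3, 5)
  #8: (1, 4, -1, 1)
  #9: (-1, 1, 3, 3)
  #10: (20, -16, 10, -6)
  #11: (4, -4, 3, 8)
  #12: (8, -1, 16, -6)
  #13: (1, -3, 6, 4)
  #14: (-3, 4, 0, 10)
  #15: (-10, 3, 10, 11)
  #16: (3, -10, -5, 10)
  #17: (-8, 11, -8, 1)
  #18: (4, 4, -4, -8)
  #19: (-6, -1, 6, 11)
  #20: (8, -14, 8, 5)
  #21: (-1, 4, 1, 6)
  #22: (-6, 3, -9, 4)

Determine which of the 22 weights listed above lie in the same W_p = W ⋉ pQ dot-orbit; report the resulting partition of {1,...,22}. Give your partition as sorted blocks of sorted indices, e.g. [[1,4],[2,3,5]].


A_4 Cartan matrix, 4 simple roots permuted; ρ=(1,1,1,1).

Folding the 22 weights λ_j+ρ into Ā_11 (reps in the given 4-coord order):

  1: (2, 0, 3, 5);  2: (2, 0, 3, 5);  3: (6, 1, 1, 2);  4: (6, 1, 1, 2);  5: (0, 2, 4, 4);  6: (2, 5, 0, 2);  7: (2, 5, 0, 2);  8: (2, 5, 0, 2);  9: (0, 2, 4, 4);  10: (4, 1, 5, 0);  11: (2, 0, 3, 5);  12: (0, 2, 4, 4);  13: (0, 2, 4, 4);  14: (2, 0, 3, 5);  15: (0, 4, 1, 4);  16: (2, 5, 0, 2);  17: (0, 2, 4, 4);  18: (2, 0, 3, 5);  19: (0, 4, 1, 4);  20: (2, 5, 0, 2);  21: (0, 4, 1, 4);  22: (0, 4, 1, 4)

These 22 weights hit 6 W_11-dot-orbits; sizes (5, 2, 5, 5, 1, 4):

[[1, 2, 11, 14, 18], [3, 4], [5, 9, 12, 13, 17], [6, 7, 8, 16, 20], [10], [15, 19, 21, 22]]


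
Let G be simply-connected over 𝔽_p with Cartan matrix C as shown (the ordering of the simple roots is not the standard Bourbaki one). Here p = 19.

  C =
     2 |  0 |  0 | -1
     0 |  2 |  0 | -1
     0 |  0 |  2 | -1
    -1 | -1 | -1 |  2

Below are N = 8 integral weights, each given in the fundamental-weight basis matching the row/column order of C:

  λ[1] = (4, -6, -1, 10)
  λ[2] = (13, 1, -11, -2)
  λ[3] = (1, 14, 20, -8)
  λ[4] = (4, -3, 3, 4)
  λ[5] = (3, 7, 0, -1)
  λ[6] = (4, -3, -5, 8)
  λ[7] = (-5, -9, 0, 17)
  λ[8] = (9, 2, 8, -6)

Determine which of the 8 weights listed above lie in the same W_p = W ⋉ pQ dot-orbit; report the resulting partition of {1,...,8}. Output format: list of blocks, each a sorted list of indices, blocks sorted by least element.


C ↔ D_4 under row/col permutation; |W(D_4)| = 192.

Folding the 8 weights λ_j+ρ into Ā_19 (reps in the given 4-coord order):

  [1] (5, 5, 0, 3);  [2] (3, 9, 1, 1);  [3] (5, 2, 4, 3);  [4] (5, 2, 4, 3);  [5] (4, 8, 1, 0);  [6] (5, 2, 4, 3);  [7] (4, 8, 1, 0);  [8] (5, 2, 4, 3)

Grouping the 8 weights by Ā_19-representative: 4 linkage classes.

[[1], [2], [3, 4, 6, 8], [5, 7]]


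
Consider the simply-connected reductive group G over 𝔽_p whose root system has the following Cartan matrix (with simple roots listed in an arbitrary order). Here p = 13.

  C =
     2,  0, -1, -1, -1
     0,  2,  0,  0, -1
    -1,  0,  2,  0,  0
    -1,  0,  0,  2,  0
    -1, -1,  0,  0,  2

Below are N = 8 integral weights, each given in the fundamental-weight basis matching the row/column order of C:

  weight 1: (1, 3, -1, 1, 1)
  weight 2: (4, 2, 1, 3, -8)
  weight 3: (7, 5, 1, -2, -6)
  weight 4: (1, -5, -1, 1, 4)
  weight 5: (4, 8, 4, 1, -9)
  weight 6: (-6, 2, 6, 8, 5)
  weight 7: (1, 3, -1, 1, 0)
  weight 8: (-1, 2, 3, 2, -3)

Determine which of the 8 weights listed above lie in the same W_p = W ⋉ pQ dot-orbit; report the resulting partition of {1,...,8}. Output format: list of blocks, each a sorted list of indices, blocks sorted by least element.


Root system D_5: the 5×5 matrix C matches after relabeling.

Ā_13 reps of the 8 weights (D_5, coords as presented):

  1: (2, 4, 0, 2, 1);  2: (2, 4, 0, 2, 1);  3: (2, 1, 2, 1, 0);  4: (2, 4, 0, 2, 1);  5: (2, 1, 2, 1, 0);  6: (2, 4, 0, 2, 1);  7: (2, 4, 0, 2, 1);  8: (2, 1, 2, 1, 0)

2 distinct reps among the 8 weights ⇒ 2 W_13-linkage classes:

[[1, 2, 4, 6, 7], [3, 5, 8]]


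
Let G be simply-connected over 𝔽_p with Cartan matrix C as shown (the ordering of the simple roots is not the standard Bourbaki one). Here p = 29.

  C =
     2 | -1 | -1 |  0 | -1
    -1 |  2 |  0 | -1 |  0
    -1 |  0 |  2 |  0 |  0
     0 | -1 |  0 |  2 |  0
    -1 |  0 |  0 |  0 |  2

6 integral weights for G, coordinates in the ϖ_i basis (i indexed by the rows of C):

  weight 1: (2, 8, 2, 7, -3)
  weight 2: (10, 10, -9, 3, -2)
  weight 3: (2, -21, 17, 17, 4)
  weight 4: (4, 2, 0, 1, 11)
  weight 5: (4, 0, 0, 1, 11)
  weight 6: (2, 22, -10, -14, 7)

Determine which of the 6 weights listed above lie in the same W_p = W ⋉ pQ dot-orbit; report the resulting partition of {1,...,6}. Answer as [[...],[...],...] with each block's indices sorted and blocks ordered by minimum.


D_5 Cartan matrix, 5 simple roots permuted; ρ=(1,1,1,1,1).

λ_j+ρ reflected into Ā_29 (⟨·,θ^∨⟩≤29); 5-tuples as given:

  λ_1+ρ ↦ (1, 5, 3, 8, 2)
  λ_2+ρ ↦ (2, 1, 8, 4, 1)
  λ_3+ρ ↦ (5, 1, 1, 2, 12)
  λ_4+ρ ↦ (5, 1, 1, 2, 12)
  λ_5+ρ ↦ (5, 1, 1, 2, 12)
  λ_6+ρ ↦ (1, 5, 3, 8, 2)

Partition of {1..6} into 3 W_29-dot-orbits:

[[1, 6], [2], [3, 4, 5]]


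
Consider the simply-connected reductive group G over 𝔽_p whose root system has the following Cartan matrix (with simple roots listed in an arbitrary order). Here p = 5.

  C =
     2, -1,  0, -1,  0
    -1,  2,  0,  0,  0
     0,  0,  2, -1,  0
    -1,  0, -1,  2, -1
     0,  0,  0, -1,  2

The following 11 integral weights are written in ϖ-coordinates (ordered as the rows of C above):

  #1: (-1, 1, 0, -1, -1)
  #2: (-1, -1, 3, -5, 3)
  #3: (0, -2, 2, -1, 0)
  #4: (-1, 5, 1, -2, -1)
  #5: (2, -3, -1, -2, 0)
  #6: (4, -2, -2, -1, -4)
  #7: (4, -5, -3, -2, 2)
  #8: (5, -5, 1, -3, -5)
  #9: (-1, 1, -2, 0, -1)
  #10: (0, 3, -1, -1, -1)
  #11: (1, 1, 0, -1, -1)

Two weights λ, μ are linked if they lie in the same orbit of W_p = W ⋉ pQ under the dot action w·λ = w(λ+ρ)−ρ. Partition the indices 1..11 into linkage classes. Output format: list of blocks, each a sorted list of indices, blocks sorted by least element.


D_5 Cartan matrix, 5 simple roots permuted; ρ=(1,1,1,1,1).

λ_j+ρ reflected into Ā_5 (⟨·,θ^∨⟩≤5); 5-tuples as given:

  1: (0, 2, 1, 0, 0);  2: (0, 4, 0, 0, 0);  3: (0, 1, 3, 0, 1);  4: (0, 3, 0, 1, 0);  5: (0, 2, 1, 0, 0);  6: (0, 1, 3, 0, 1);  7: (0, 2, 1, 0, 0);  8: (0, 1, 0, 1, 2);  9: (0, 2, 1, 0, 0);  10: (0, 4, 0, 0, 0);  11: (0, 2, 1, 0, 0)

Linkage partition of the 11 weights (5 classes, p=5):

[[1, 5, 7, 9, 11], [2, 10], [3, 6], [4], [8]]


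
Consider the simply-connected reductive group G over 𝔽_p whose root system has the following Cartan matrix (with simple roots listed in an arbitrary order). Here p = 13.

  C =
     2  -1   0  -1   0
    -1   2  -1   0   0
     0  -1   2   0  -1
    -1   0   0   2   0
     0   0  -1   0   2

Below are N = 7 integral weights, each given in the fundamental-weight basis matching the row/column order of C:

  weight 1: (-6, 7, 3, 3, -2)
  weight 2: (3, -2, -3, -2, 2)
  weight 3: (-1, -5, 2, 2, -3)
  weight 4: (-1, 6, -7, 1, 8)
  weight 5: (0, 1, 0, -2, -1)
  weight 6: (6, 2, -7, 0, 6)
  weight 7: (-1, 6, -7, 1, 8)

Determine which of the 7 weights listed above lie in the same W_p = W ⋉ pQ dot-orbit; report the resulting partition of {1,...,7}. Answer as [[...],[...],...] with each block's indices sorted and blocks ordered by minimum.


Type A_5, rank 5, |W|=720; reorder rows/cols to standard.

W_13-reps of the 7 weights in Ā_13 (same 5-coord order as C):

    1: (4, 3, 3, 1, 1)
    2: (0, 2, 1, 1, 0)
    3: (0, 2, 1, 1, 0)
    4: (0, 1, 6, 2, 3)
    5: (0, 2, 1, 1, 0)
    6: (4, 3, 3, 1, 1)
    7: (0, 1, 6, 2, 3)

The 7 indices split into 3 linkage classes (same alcove rep ⇔ same W_13-dot-orbit):

[[1, 6], [2, 3, 5], [4, 7]]


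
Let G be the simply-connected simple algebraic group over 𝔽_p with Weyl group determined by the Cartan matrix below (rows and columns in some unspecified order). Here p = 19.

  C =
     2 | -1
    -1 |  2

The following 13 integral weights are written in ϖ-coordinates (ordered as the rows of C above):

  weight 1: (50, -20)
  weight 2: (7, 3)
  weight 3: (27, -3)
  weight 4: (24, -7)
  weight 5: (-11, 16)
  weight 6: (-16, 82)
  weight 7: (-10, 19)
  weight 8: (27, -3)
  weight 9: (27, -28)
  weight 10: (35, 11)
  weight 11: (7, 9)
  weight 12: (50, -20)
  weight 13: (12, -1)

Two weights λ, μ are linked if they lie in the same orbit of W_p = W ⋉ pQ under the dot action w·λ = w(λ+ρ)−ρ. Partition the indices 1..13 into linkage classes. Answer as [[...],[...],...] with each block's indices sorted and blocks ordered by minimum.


C ↔ A_2 under row/col permutation; |W(A_2)| = 6.

Each λ_j+ρ reduced to Ā_19; 2-tuples below use C's row order:

  λ_1+ρ ↦ (13, 0);  λ_2+ρ ↦ (8, 4);  λ_3+ρ ↦ (10, 7);  λ_4+ρ ↦ (13, 0);  λ_5+ρ ↦ (10, 7);  λ_6+ρ ↦ (8, 4);  λ_7+ρ ↦ (8, 10);  λ_8+ρ ↦ (10, 7);  λ_9+ρ ↦ (8, 10);  λ_10+ρ ↦ (10, 7);  λ_11+ρ ↦ (8, 10);  λ_12+ρ ↦ (13, 0);  λ_13+ρ ↦ (13, 0)

These 13 weights hit 4 W_19-dot-orbits; sizes (4, 2, 4, 3):

[[1, 4, 12, 13], [2, 6], [3, 5, 8, 10], [7, 9, 11]]
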